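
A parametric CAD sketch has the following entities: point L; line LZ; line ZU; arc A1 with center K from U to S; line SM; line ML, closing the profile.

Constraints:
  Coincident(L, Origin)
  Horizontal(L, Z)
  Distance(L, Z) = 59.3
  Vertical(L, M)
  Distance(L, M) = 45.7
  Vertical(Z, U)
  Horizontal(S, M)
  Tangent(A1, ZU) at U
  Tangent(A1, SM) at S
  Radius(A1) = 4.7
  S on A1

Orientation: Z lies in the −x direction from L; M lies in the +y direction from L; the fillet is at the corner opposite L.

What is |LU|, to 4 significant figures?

72.09

L is at the origin; L and Z share the same y with |LZ| = 59.3 and Z on the −x side, so Z = (-59.30, 0.000). L and M share the same x with |LM| = 45.7 and M on the +y side, so M = (0.000, 45.70). The virtual corner opposite L is at (-59.30, 45.70). Since A1 is tangent to ZU there, KU ⟂ ZU and A1 meets SM tangentially, so KS is at right angles to SM, with radius 4.7, so the center K sits 4.7 in from both sides at K = (-54.60, 41.00). That places the tangent points at U = (-59.30, 41.00) on ZU and S = (-54.60, 45.70) on SM. Then |LU| = |U − L| = 72.09.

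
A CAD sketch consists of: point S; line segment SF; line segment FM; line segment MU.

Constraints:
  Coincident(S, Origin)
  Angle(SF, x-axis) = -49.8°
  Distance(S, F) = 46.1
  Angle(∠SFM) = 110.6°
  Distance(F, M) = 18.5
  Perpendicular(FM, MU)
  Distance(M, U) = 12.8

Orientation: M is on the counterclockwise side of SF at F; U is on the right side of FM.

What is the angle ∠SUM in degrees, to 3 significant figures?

31.8°

S is at the origin; SF runs at -49.8° with length 46.1, so F = 46.1·(cos -49.8°, sin -49.8°) = (29.8, -35.2). ∠SFM = 110.6°, so FM runs at -49.8° + (180° − 110.6°) = 19.6° from the x-axis; with |FM| = 18.5, M = F + 18.5·(cos 19.6°, sin 19.6°) = (47.2, -29.0). FM is perpendicular to MU; with |MU| = 12.8 on the right of FM, U = M + 12.8·(0.335, -0.942) = (51.5, -41.1). Then cos ∠SUM = US·UM / (|US||UM|), giving 31.8°.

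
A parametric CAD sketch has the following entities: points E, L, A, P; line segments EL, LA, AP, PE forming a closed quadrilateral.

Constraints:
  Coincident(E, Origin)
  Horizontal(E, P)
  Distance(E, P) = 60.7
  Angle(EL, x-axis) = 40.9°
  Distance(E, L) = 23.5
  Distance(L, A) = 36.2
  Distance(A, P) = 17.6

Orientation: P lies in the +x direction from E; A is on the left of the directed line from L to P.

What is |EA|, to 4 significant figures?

56.35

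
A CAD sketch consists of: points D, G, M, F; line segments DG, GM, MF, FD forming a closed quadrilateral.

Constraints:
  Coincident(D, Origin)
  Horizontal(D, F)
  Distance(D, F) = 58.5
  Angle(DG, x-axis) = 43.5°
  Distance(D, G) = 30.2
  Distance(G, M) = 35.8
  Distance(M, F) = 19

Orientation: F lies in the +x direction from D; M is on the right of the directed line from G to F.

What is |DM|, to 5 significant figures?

42.724

D is at the origin; DF is horizontal with |DF| = 58.5 and F in +x, so F = (58.5, 0). DG runs at 43.5° with |DG| = 30.2, so G = (21.906, 20.788). M is determined by |GM| = 35.8 and |MF| = 19.0 together: it lies at the intersection of circle(G, 35.8) and circle(F, 19.0). With |GF| = 42.086, the foot of the radical line on GF is 31.981 from G and the perpendicular offset is √(35.8² − 31.981²) = 16.090. Taking the right-of-GF solution: M = (41.766, -8.9982).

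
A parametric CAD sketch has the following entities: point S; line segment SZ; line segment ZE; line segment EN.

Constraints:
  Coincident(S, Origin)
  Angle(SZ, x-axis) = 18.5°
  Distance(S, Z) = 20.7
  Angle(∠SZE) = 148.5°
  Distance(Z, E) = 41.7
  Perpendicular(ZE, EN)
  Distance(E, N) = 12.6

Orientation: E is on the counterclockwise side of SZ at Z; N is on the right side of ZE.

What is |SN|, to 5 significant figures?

63.802

S is at the origin; SZ runs at 18.5° with length 20.7, so Z = 20.7·(cos 18.5°, sin 18.5°) = (19.630, 6.5682). ∠SZE = 148.5°, so ZE runs at 18.5° + (180° − 148.5°) = 50.000° from the x-axis; with |ZE| = 41.7, E = Z + 41.7·(cos 50.000°, sin 50.000°) = (46.435, 38.512). ZE ⟂ EN; with |EN| = 12.6 on the right of ZE, N = E + 12.6·(0.76604, -0.64279) = (56.087, 30.413). Then |SN| = |N − S| = 63.802.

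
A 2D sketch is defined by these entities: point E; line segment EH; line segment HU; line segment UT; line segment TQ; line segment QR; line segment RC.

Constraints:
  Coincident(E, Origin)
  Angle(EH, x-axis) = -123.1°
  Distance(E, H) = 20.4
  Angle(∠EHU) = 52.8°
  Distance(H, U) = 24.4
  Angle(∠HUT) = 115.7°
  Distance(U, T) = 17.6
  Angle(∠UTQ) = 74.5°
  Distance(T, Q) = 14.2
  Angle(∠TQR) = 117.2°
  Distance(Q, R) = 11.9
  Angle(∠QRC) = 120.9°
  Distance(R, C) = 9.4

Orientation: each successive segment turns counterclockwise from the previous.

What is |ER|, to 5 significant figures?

7.4821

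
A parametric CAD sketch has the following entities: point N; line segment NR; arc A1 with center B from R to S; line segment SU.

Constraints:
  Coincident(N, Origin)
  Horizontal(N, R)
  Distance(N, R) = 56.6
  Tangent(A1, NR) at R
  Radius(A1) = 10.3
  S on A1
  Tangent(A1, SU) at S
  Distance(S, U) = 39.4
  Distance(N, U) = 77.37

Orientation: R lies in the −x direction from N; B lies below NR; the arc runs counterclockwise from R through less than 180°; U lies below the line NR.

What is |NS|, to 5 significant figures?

67.824

N is at the origin; N and R share the same y with |NR| = 56.6 and R on the −x side, so R = (-56.600, 0.0000). Tangency of A1 to NR means the radius BR is perpendicular to NR, so B = R + (0, -10.3) = (-56.600, -10.300). Since BS ⟂ SU (tangency), |BU| = √(10.3² + 39.4²) = 40.724 regardless of where S sits on A1. So U lies on both circle(N, 77.37) and circle(B, 40.724); the below-NR intersection is U = (-58.188, -50.993). S is the foot of the tangent from U: S = (-66.659, -12.515).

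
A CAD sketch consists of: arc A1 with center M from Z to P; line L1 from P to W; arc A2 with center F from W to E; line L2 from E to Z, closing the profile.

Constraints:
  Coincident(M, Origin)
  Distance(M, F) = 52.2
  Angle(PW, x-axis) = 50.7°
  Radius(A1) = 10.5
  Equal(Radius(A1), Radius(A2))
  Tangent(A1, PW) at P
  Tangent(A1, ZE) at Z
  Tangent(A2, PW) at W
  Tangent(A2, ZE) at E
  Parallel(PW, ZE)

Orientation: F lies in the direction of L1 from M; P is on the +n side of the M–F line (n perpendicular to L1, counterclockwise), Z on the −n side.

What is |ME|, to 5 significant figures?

53.246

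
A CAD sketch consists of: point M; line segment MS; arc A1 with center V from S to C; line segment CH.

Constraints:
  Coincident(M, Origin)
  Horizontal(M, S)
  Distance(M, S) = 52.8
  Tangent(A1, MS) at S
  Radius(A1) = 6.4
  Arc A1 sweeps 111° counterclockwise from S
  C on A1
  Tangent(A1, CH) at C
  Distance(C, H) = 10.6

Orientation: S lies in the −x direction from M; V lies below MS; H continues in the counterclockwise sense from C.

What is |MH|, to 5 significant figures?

58.034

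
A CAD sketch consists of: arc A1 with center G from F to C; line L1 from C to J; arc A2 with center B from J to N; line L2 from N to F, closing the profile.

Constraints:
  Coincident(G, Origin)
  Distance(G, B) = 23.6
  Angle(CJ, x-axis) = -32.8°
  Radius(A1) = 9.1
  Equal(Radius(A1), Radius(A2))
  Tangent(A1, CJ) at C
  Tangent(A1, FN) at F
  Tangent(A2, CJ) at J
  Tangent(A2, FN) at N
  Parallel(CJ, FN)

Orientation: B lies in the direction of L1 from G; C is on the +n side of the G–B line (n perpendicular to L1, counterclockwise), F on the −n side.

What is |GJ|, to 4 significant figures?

25.29

Tangency of A1 to both parallel lines with radius 9.1 puts C and F at G ± 9.1·n: C = (4.930, 7.649), F = (-4.930, -7.649). Equal radii place J and N the same way about B: J = B + 9.1·n = (24.77, -5.135), N = B − 9.1·n = (14.91, -20.43). Then |GJ| = |J − G| = 25.29.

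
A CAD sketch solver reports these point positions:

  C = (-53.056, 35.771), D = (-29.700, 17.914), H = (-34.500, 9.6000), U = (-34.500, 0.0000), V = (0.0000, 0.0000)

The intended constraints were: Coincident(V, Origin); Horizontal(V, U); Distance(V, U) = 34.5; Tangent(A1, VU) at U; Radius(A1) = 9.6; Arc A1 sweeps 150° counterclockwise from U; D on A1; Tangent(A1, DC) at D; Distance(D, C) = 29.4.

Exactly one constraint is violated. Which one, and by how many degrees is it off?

Tangent(A1, DC) at D — off by 7.40°.

V = (0.00, 0.00) ✓; V.y = 0.00, U.y = 0.00 ✓; |VU| = 34.50 ✓; ∠(HU, UV) = 90.00° ✓; |HU| = 9.600 ✓; bearing(H→D) − bearing(H→U) = 150.0° ✓; |HD| = 9.600 ✓; ∠(HD, DC) = 97.40° ✗; |DC| = 29.40 ✓.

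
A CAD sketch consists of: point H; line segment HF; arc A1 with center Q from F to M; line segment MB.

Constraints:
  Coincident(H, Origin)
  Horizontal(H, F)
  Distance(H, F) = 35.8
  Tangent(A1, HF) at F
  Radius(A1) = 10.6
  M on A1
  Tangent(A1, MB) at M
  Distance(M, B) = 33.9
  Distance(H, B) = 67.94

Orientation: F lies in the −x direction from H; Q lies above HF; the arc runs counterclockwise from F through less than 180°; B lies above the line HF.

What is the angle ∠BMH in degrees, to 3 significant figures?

171°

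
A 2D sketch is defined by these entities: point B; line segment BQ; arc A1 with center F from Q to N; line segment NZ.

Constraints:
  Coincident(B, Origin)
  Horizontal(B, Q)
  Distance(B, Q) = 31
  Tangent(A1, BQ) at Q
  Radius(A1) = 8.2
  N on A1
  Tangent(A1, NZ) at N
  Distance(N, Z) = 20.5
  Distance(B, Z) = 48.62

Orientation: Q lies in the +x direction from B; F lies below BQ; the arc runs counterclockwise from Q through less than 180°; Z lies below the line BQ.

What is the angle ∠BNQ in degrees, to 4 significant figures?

84.16°

B is at the origin; B and Q share the same y with |BQ| = 31.0 and Q on the +x side, so Q = (31.00, 0.000). Tangency of A1 to BQ means the radius FQ is perpendicular to BQ, so F = Q + (0, -8.2) = (31.00, -8.200). Since FN ⟂ NZ (tangency), |FZ| = √(8.2² + 20.5²) = 22.08 regardless of where N sits on A1. So Z lies on both circle(B, 48.62) and circle(F, 22.08); the below-BQ intersection is Z = (39.26, -28.67). N is the foot of the tangent from Z: N = (25.08, -13.87).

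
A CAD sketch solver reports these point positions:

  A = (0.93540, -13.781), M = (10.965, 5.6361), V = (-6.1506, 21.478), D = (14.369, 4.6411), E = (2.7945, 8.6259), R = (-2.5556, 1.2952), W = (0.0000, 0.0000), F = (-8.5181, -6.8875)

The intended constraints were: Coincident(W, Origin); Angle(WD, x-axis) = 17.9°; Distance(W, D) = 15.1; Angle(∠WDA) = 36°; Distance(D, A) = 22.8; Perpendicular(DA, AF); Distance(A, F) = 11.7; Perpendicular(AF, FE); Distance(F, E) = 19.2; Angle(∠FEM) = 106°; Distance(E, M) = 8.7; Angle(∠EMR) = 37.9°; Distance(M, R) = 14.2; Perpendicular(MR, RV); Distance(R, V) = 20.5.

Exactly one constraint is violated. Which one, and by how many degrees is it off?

Perpendicular(MR, RV) — off by 7.70°.

W = (0.00, 0.00) ✓; WD at 17.90° ✓; |WD| = 15.10 ✓; ∠WDA = 36.00° ✓; |DA| = 22.80 ✓; ∠(DA, AF) = 90.00° ✓; |AF| = 11.70 ✓; ∠(AF, FE) = 90.00° ✓; |FE| = 19.20 ✓; ∠FEM = 106.0° ✓; |EM| = 8.700 ✓; ∠EMR = 37.90° ✓; |MR| = 14.20 ✓; ∠(MR, RV) = 97.70° ✗; |RV| = 20.50 ✓.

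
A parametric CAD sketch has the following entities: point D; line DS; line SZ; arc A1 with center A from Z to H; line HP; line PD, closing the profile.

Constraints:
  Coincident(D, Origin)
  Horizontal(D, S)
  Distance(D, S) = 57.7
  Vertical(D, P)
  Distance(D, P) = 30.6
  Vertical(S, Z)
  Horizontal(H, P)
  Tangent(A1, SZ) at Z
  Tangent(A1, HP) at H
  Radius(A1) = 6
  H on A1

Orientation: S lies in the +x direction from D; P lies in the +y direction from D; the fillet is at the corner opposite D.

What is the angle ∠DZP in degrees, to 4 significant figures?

29.03°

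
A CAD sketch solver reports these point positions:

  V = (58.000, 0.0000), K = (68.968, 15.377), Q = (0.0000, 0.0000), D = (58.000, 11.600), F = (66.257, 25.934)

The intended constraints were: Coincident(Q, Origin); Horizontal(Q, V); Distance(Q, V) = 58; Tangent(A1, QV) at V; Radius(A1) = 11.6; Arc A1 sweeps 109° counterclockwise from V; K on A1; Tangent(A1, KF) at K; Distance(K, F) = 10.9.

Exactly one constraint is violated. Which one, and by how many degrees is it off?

Tangent(A1, KF) at K — off by 4.60°.

Q = (0.00, 0.00) ✓; Q.y = 0.00, V.y = 0.00 ✓; |QV| = 58.00 ✓; ∠(DV, VQ) = 90.00° ✓; |DV| = 11.60 ✓; bearing(D→K) − bearing(D→V) = 109.0° ✓; |DK| = 11.60 ✓; ∠(DK, KF) = 94.60° ✗; |KF| = 10.90 ✓.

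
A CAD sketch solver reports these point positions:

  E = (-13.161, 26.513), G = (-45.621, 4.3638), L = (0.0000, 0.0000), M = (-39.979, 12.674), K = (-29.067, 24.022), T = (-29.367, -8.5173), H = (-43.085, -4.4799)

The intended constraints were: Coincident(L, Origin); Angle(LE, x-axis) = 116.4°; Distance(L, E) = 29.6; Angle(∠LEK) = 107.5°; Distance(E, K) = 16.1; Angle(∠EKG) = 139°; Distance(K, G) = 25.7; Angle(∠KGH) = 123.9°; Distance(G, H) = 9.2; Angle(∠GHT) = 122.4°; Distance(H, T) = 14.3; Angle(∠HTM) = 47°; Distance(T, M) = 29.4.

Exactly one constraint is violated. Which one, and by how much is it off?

Distance(T, M) = 29.4 — off by 5.70.

L = (0.00, 0.00) ✓; LE at 116.4° ✓; |LE| = 29.60 ✓; ∠LEK = 107.5° ✓; |EK| = 16.10 ✓; ∠EKG = 139.0° ✓; |KG| = 25.70 ✓; ∠KGH = 123.9° ✓; |GH| = 9.200 ✓; ∠GHT = 122.4° ✓; |HT| = 14.30 ✓; ∠HTM = 47.00° ✓; |TM| = 23.70 ✗.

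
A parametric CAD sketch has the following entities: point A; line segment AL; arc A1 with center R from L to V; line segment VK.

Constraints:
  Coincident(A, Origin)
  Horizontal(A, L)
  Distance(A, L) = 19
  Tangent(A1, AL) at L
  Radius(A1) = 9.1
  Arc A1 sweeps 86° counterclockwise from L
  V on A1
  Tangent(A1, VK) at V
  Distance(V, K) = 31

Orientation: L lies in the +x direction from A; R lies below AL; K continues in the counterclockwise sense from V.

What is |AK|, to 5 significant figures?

40.147

On A1, L sits at bearing 90° from R; an 86° counterclockwise sweep puts V at bearing 176°, so V = R + 9.1·(cos 176°, sin 176°) = (9.9222, -8.4652). The tangent condition forces RV to be normal to VK, so VK runs along (−sin 176°, cos 176°); with |VK| = 31.0, K = (7.7597, -39.390). Then |AK| = |K − A| = 40.147.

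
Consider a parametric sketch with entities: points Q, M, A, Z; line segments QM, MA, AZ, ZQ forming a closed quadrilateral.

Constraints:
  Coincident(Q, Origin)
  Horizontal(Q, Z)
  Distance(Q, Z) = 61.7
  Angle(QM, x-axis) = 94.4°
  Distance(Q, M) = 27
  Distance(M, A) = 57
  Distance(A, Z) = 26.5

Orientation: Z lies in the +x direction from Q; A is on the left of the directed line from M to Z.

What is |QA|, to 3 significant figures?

60.6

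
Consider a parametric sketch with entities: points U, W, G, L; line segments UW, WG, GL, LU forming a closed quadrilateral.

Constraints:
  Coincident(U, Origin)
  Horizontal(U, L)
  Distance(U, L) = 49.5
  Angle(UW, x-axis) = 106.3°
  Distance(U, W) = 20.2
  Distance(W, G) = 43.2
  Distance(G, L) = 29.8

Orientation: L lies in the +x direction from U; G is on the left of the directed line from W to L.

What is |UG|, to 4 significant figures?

45.68

Checks: |WG| = 43.20 ✓; |GL| = 29.80 ✓.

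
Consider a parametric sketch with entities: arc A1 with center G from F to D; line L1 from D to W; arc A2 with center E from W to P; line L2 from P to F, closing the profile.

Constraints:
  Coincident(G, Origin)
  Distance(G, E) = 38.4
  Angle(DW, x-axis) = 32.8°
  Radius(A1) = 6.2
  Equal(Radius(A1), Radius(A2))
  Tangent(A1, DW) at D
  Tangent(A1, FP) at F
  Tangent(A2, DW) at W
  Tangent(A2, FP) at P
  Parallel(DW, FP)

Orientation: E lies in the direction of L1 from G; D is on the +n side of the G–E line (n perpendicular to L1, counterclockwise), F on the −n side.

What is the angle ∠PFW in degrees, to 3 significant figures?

17.9°

Tangency of A1 to both parallel lines with radius 6.2 puts D and F at G ± 6.2·n: D = (-3.36, 5.21), F = (3.36, -5.21). Equal radii place W and P the same way about E: W = E + 6.2·n = (28.9, 26.0), P = E − 6.2·n = (35.6, 15.6). Then cos ∠PFW = FP·FW / (|FP||FW|), giving 17.9°.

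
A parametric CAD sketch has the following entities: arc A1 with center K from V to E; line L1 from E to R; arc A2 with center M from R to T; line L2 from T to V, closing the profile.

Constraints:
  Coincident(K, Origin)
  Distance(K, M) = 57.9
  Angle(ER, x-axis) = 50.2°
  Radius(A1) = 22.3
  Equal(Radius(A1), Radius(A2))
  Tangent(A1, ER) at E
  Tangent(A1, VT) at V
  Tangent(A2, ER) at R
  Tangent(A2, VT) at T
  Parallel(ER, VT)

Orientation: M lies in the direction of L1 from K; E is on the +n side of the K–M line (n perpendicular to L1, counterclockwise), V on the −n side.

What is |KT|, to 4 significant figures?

62.05

The slot axis is L1's direction at 50.2°, so u = (cos 50.2°, sin 50.2°) = (0.6401, 0.7683) and n = (−sin 50.2°, cos 50.2°) = (-0.7683, 0.6401). K is at the origin and M lies 57.9 along u from K, so M = 57.9·u = (37.06, 44.48). Tangency of A1 to both parallel lines with radius 22.3 puts E and V at K ± 22.3·n: E = (-17.13, 14.27), V = (17.13, -14.27). Equal radii place R and T the same way about M: R = M + 22.3·n = (19.93, 58.76), T = M − 22.3·n = (54.20, 30.21). Then |KT| = |T − K| = 62.05.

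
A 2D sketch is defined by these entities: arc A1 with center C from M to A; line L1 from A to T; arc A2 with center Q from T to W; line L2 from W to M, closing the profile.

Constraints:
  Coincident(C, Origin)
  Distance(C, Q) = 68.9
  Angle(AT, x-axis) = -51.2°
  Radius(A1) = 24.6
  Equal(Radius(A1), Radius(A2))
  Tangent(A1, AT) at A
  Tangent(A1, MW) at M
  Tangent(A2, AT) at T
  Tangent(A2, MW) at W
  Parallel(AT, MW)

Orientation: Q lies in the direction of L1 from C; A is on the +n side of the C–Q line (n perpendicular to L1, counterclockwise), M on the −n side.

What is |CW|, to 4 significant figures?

73.16

The slot axis is L1's direction at -51.2°, so u = (cos -51.2°, sin -51.2°) = (0.6266, -0.7793) and n = (−sin -51.2°, cos -51.2°) = (0.7793, 0.6266). C is at the origin and Q lies 68.9 along u from C, so Q = 68.9·u = (43.17, -53.70). Tangency of A1 to both parallel lines with radius 24.6 puts A and M at C ± 24.6·n: A = (19.17, 15.41), M = (-19.17, -15.41). Equal radii place T and W the same way about Q: T = Q + 24.6·n = (62.34, -38.28), W = Q − 24.6·n = (24.00, -69.11). Then |CW| = |W − C| = 73.16.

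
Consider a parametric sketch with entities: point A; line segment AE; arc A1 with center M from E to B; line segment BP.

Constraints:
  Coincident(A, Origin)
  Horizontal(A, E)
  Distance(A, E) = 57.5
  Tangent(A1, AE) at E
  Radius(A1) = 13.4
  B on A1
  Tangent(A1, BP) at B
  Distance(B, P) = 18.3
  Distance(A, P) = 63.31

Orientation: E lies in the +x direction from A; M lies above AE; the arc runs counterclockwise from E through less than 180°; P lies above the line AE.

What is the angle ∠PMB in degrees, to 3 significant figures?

53.8°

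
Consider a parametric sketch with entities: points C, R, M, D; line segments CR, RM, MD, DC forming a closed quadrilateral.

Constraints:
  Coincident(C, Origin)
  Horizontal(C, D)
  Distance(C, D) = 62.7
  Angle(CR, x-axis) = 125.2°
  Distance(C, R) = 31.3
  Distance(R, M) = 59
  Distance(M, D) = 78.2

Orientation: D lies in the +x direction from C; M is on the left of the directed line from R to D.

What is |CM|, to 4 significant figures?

71.52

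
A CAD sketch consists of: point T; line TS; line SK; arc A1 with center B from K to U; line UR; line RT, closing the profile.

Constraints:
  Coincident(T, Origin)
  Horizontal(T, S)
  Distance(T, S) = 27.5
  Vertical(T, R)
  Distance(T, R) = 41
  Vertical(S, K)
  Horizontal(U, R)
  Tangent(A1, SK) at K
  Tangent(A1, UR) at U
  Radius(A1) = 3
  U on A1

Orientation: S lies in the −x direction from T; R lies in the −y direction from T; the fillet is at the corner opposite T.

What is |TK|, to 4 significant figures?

46.91

T is at the origin; TS is horizontal with |TS| = 27.5 and S on the −x side, so S = (-27.50, 0.000). TR is vertical with |TR| = 41.0 and R on the −y side, so R = (0.000, -41.00). The virtual corner opposite T is at (-27.50, -41.00). Tangency of A1 to SK means the radius BK is perpendicular to SK and since A1 is tangent to UR there, BU ⟂ UR, with radius 3.0, so the center B sits 3.0 in from both sides at B = (-24.50, -38.00). That places the tangent points at K = (-27.50, -38.00) on SK and U = (-24.50, -41.00) on UR. Then |TK| = |K − T| = 46.91.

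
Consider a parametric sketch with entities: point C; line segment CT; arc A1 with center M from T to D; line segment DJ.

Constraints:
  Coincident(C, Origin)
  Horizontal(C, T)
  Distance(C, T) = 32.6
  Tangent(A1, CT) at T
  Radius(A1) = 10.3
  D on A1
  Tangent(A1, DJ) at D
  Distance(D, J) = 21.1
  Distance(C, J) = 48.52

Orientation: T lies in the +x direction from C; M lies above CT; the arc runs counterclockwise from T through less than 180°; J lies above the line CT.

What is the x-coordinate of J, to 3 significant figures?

34.9

C is at the origin; C and T share the same y with |CT| = 32.6 and T on the +x side, so T = (32.6, 0.00). The tangent condition forces MT to be normal to CT, so M = T + (0, 10.3) = (32.6, 10.3). Since MD ⟂ DJ (tangency), |MJ| = √(10.3² + 21.1²) = 23.5 regardless of where D sits on A1. So J lies on both circle(C, 48.52) and circle(M, 23.5); the above-CT intersection is J = (34.9, 33.7). D is the foot of the tangent from J: D = (42.3, 13.9).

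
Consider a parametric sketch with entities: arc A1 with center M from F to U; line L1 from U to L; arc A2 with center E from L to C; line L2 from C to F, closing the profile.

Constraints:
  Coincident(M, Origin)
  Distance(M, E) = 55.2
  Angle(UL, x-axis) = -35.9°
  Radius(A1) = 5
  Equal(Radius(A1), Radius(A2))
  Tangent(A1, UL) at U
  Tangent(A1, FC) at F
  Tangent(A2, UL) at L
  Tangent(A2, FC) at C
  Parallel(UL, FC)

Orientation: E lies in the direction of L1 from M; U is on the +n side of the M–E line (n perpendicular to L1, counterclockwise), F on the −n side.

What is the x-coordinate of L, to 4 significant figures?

47.65

The slot axis is L1's direction at -35.9°, so u = (cos -35.9°, sin -35.9°) = (0.8100, -0.5864) and n = (−sin -35.9°, cos -35.9°) = (0.5864, 0.8100). M is at the origin and E lies 55.2 along u from M, so E = 55.2·u = (44.71, -32.37). Tangency of A1 to both parallel lines with radius 5.0 puts U and F at M ± 5.0·n: U = (2.932, 4.050), F = (-2.932, -4.050). Equal radii place L and C the same way about E: L = E + 5.0·n = (47.65, -28.32), C = E − 5.0·n = (41.78, -36.42). So L.x = 47.65.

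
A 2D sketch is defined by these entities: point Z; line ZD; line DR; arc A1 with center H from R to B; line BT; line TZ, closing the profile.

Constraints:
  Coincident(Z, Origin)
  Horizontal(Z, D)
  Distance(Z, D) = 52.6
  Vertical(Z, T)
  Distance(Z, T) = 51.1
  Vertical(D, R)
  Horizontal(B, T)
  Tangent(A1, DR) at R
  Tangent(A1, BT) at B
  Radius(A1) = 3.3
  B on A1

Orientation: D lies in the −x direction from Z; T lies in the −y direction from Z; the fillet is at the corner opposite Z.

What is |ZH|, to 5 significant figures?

68.668

Z and T share the same x with |ZT| = 51.1 and T on the −y side, so T = (0.0000, -51.100). The virtual corner opposite Z is at (-52.600, -51.100). Since A1 is tangent to DR there, HR ⟂ DR and since A1 is tangent to BT there, HB ⟂ BT, with radius 3.3, so the center H sits 3.3 in from both sides at H = (-49.300, -47.800). Then |ZH| = |H − Z| = 68.668.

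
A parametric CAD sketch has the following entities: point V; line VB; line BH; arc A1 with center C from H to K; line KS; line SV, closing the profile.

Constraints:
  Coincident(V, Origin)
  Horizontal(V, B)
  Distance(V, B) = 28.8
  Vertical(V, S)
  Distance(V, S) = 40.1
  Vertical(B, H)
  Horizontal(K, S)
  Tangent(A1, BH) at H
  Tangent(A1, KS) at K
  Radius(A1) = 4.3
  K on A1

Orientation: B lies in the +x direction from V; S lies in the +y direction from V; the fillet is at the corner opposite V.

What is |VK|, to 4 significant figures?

46.99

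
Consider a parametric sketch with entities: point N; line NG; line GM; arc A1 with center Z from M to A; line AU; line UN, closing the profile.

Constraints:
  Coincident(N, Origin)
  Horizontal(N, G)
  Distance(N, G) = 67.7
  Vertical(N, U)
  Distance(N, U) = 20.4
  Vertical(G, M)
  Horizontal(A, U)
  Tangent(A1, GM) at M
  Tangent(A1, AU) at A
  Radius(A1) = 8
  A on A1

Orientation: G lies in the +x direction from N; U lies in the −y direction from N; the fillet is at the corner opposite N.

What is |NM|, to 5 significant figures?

68.826

The virtual corner opposite N is at (67.700, -20.400). Tangency of A1 to GM means the radius ZM is perpendicular to GM and tangency of A1 to AU means the radius ZA is perpendicular to AU, with radius 8.0, so the center Z sits 8.0 in from both sides at Z = (59.700, -12.400). That places the tangent points at M = (67.700, -12.400) on GM and A = (59.700, -20.400) on AU. Then |NM| = |M − N| = 68.826.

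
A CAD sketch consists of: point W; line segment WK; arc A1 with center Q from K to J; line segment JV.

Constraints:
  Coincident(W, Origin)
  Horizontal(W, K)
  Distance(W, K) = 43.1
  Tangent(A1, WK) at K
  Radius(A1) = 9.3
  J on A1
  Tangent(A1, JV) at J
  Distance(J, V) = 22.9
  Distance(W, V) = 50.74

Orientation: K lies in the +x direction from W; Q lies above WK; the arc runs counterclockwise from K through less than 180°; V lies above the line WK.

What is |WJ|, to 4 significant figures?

52.85

W is at the origin; WK is horizontal with |WK| = 43.1 and K on the +x side, so K = (43.10, 0.000). A1 meets WK tangentially, so QK is at right angles to WK, so Q = K + (0, 9.3) = (43.10, 9.300). Since QJ ⟂ JV (tangency), |QV| = √(9.3² + 22.9²) = 24.72 regardless of where J sits on A1. So V lies on both circle(W, 50.74) and circle(Q, 24.72); the above-WK intersection is V = (38.10, 33.51). J is the foot of the tangent from V: J = (50.83, 14.47).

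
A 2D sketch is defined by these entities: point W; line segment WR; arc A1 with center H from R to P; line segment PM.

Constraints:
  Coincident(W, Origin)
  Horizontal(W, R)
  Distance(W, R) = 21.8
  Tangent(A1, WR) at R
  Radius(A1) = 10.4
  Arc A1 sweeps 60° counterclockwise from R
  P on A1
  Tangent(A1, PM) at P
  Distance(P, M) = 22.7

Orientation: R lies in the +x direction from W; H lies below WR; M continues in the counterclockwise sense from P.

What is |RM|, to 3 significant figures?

32.1

W is at the origin; W and R share the same y with |WR| = 21.8 and R on the +x side, so R = (21.8, 0.00). A1 meets WR tangentially, so HR is at right angles to WR, so H = R + (0, -10.4) = (21.8, -10.4). On A1, R sits at bearing 90° from H; a 60° counterclockwise sweep puts P at bearing 150°, so P = H + 10.4·(cos 150°, sin 150°) = (12.8, -5.20). Since A1 is tangent to PM there, HP ⟂ PM, so PM runs along (−sin 150°, cos 150°); with |PM| = 22.7, M = (1.44, -24.9). Then |RM| = |M − R| = 32.1.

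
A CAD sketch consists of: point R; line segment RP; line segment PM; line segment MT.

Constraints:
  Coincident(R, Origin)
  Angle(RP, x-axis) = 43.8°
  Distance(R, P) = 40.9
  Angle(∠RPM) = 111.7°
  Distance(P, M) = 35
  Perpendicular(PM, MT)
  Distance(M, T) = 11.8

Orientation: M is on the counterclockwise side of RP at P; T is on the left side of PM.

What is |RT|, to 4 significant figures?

56.56

R is at the origin; RP runs at 43.8° with length 40.9, so P = 40.9·(cos 43.8°, sin 43.8°) = (29.52, 28.31). ∠RPM = 111.7°, so PM runs at 43.8° + (180° − 111.7°) = 112.1° from the x-axis; with |PM| = 35.0, M = P + 35.0·(cos 112.1°, sin 112.1°) = (16.35, 60.74). PM is perpendicular to MT; with |MT| = 11.8 on the left of PM, T = M + 11.8·(-0.9265, -0.3762) = (5.419, 56.30). Then |RT| = |T − R| = 56.56.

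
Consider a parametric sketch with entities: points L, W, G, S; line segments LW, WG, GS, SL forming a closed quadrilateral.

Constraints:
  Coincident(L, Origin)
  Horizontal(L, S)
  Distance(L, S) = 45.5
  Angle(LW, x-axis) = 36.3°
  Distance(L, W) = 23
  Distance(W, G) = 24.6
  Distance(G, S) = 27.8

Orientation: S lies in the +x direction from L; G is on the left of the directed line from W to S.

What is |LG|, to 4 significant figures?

47.58

L is at the origin; LS is horizontal with |LS| = 45.5 and S in +x, so S = (45.5, 0). LW runs at 36.3° with |LW| = 23.0, so W = (18.54, 13.62). G is determined by |WG| = 24.6 and |GS| = 27.8 together: it lies at the intersection of circle(W, 24.6) and circle(S, 27.8). With |WS| = 30.21, the foot of the radical line on WS is 12.33 from W and the perpendicular offset is √(24.6² − 12.33²) = 21.29. Taking the left-of-WS solution: G = (39.14, 27.06).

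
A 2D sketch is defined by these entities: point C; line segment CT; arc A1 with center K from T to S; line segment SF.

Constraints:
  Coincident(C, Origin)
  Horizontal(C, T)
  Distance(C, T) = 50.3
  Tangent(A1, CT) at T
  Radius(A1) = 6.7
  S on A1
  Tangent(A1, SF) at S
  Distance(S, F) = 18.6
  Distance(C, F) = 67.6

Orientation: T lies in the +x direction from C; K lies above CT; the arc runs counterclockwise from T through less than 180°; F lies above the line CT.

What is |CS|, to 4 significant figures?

56.47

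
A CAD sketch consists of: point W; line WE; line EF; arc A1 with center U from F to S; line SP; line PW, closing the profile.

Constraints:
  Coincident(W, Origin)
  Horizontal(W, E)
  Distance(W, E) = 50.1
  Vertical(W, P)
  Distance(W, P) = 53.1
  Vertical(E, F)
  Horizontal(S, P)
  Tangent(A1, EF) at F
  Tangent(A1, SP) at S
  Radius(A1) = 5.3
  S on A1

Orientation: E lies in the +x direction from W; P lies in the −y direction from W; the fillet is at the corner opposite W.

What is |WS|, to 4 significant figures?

69.47

W is at the origin; WE is horizontal with |WE| = 50.1 and E on the +x side, so E = (50.10, 0.000). W and P share the same x with |WP| = 53.1 and P on the −y side, so P = (0.000, -53.10). The virtual corner opposite W is at (50.10, -53.10). Tangency of A1 to EF means the radius UF is perpendicular to EF and the tangent condition forces US to be normal to SP, with radius 5.3, so the center U sits 5.3 in from both sides at U = (44.80, -47.80). That places the tangent points at F = (50.10, -47.80) on EF and S = (44.80, -53.10) on SP. Then |WS| = |S − W| = 69.47.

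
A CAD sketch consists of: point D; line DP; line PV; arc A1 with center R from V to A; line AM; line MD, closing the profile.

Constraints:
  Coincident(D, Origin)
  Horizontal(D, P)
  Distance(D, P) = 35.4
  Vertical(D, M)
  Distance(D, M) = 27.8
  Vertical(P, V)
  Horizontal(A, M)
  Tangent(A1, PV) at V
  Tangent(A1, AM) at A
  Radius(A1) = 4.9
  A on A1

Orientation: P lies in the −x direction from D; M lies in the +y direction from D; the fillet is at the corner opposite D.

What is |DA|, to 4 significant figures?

41.27

The virtual corner opposite D is at (-35.40, 27.80). Tangency of A1 to PV means the radius RV is perpendicular to PV and tangency of A1 to AM means the radius RA is perpendicular to AM, with radius 4.9, so the center R sits 4.9 in from both sides at R = (-30.50, 22.90). That places the tangent points at V = (-35.40, 22.90) on PV and A = (-30.50, 27.80) on AM. Then |DA| = |A − D| = 41.27.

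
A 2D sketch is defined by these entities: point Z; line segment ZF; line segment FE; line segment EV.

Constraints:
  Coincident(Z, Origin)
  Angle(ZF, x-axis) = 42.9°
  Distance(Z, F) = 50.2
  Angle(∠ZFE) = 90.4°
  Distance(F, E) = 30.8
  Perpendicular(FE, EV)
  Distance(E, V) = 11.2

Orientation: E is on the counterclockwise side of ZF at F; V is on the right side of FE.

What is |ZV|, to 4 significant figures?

68.85

Z is at the origin; ZF runs at 42.9° with length 50.2, so F = 50.2·(cos 42.9°, sin 42.9°) = (36.77, 34.17). ∠ZFE = 90.4°, so FE runs at 42.9° + (180° − 90.4°) = 132.5° from the x-axis; with |FE| = 30.8, E = F + 30.8·(cos 132.5°, sin 132.5°) = (15.97, 56.88). The perpendicularity gives EV at right angles to FE; with |EV| = 11.2 on the right of FE, V = E + 11.2·(0.7373, 0.6756) = (24.22, 64.45). Then |ZV| = |V − Z| = 68.85.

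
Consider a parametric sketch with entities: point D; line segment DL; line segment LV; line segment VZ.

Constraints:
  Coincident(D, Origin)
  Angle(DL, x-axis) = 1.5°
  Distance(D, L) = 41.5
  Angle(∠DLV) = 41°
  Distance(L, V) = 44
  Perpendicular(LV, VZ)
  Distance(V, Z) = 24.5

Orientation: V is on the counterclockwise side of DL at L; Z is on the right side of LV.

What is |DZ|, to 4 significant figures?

53.26

D is at the origin; DL runs at 1.5° with length 41.5, so L = 41.5·(cos 1.5°, sin 1.5°) = (41.49, 1.086). ∠DLV = 41.0°, so LV runs at 1.5° + (180° − 41.0°) = 140.5° from the x-axis; with |LV| = 44.0, V = L + 44.0·(cos 140.5°, sin 140.5°) = (7.534, 29.07). The perpendicularity gives VZ at right angles to LV; with |VZ| = 24.5 on the right of LV, Z = V + 24.5·(0.6361, 0.7716) = (23.12, 47.98). Then |DZ| = |Z − D| = 53.26.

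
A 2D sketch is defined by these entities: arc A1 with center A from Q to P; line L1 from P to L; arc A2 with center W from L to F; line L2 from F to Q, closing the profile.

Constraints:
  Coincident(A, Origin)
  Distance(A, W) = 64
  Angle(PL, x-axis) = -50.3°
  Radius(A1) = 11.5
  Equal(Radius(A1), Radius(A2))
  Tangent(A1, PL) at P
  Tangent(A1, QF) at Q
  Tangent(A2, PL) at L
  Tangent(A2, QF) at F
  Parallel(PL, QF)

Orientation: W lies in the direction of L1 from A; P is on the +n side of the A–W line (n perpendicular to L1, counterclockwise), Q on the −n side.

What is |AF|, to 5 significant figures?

65.025

Tangency of A1 to both parallel lines with radius 11.5 puts P and Q at A ± 11.5·n: P = (8.8481, 7.3458), Q = (-8.8481, -7.3458). Equal radii place L and F the same way about W: L = W + 11.5·n = (49.729, -41.896), F = W − 11.5·n = (32.033, -56.587). Then |AF| = |F − A| = 65.025.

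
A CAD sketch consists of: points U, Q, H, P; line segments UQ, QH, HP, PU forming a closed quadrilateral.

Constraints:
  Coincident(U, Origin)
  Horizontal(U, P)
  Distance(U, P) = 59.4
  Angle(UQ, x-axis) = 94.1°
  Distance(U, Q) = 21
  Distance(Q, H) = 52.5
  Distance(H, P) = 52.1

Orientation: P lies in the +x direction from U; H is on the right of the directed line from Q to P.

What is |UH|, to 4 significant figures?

32.70

U is at the origin; U and P share the same y with |UP| = 59.4 and P in +x, so P = (59.4, 0). UQ runs at 94.1° with |UQ| = 21.0, so Q = (-1.501, 20.95). H is determined by |QH| = 52.5 and |HP| = 52.1 together: it lies at the intersection of circle(Q, 52.5) and circle(P, 52.1). With |QP| = 64.40, the foot of the radical line on QP is 32.53 from Q and the perpendicular offset is √(52.5² − 32.53²) = 41.21. Taking the right-of-QP solution: H = (15.85, -28.60).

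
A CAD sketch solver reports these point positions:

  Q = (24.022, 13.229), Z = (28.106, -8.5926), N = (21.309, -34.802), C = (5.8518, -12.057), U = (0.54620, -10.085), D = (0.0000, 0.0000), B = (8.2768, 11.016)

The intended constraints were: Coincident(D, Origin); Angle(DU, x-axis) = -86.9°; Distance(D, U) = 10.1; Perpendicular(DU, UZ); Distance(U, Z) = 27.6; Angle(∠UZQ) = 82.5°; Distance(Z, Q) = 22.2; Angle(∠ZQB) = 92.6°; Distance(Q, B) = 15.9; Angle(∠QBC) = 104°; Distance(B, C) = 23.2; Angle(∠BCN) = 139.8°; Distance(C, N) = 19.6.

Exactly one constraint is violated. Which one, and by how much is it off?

Distance(C, N) = 19.6 — off by 7.90.

D = (0.00, 0.00) ✓; DU at -86.90° ✓; |DU| = 10.10 ✓; ∠(DU, UZ) = 90.00° ✓; |UZ| = 27.60 ✓; ∠UZQ = 82.50° ✓; |ZQ| = 22.20 ✓; ∠ZQB = 92.60° ✓; |QB| = 15.90 ✓; ∠QBC = 104.0° ✓; |BC| = 23.20 ✓; ∠BCN = 139.8° ✓; |CN| = 27.50 ✗.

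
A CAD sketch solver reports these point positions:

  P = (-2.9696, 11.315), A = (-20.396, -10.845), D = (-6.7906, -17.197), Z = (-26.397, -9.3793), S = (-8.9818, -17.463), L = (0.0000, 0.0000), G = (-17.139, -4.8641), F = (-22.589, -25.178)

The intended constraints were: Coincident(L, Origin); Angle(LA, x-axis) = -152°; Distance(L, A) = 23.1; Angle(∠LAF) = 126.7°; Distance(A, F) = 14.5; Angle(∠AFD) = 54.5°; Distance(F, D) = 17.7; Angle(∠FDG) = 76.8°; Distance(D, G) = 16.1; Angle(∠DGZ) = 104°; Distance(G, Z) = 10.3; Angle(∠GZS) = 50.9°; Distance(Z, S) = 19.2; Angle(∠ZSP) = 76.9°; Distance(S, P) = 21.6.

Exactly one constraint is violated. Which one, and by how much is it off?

Distance(S, P) = 21.6 — off by 7.80.

L = (0.00, 0.00) ✓; LA at -152.0° ✓; |LA| = 23.10 ✓; ∠LAF = 126.7° ✓; |AF| = 14.50 ✓; ∠AFD = 54.50° ✓; |FD| = 17.70 ✓; ∠FDG = 76.80° ✓; |DG| = 16.10 ✓; ∠DGZ = 104.0° ✓; |GZ| = 10.30 ✓; ∠GZS = 50.90° ✓; |ZS| = 19.20 ✓; ∠ZSP = 76.90° ✓; |SP| = 29.40 ✗.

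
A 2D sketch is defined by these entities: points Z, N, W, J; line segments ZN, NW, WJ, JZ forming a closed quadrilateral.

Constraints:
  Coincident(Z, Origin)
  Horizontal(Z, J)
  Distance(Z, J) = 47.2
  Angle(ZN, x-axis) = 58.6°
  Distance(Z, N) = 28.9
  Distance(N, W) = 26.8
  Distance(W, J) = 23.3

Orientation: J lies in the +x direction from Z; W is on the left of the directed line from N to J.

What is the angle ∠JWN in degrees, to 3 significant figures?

108°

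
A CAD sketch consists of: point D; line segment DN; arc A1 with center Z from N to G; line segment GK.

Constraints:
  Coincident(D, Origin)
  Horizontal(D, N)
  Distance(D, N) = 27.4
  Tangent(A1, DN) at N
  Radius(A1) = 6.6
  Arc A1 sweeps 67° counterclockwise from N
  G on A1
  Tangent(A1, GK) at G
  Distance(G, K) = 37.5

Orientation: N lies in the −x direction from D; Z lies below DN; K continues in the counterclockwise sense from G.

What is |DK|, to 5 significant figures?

61.657

D is at the origin; D and N share the same y with |DN| = 27.4 and N on the −x side, so N = (-27.400, 0.0000). Tangency of A1 to DN means the radius ZN is perpendicular to DN, so Z = N + (0, -6.6) = (-27.400, -6.6000). On A1, N sits at bearing 90° from Z; a 67° counterclockwise sweep puts G at bearing 157°, so G = Z + 6.6·(cos 157°, sin 157°) = (-33.475, -4.0212). The tangent condition forces ZG to be normal to GK, so GK runs along (−sin 157°, cos 157°); with |GK| = 37.5, K = (-48.128, -38.540). Then |DK| = |K − D| = 61.657.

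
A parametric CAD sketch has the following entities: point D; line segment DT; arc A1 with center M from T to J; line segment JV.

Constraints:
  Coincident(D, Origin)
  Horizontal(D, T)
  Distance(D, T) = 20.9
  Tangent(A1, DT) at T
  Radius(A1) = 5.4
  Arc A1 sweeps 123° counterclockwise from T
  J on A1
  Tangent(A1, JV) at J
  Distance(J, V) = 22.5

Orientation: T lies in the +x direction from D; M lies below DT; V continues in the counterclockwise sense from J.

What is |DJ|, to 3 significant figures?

18.4

D is at the origin; DT is horizontal with |DT| = 20.9 and T on the +x side, so T = (20.9, 0.00). Since A1 is tangent to DT there, MT ⟂ DT, so M = T + (0, -5.4) = (20.9, -5.40). On A1, T sits at bearing 90° from M; a 123° counterclockwise sweep puts J at bearing 213°, so J = M + 5.4·(cos 213°, sin 213°) = (16.4, -8.34). Then |DJ| = |J − D| = 18.4.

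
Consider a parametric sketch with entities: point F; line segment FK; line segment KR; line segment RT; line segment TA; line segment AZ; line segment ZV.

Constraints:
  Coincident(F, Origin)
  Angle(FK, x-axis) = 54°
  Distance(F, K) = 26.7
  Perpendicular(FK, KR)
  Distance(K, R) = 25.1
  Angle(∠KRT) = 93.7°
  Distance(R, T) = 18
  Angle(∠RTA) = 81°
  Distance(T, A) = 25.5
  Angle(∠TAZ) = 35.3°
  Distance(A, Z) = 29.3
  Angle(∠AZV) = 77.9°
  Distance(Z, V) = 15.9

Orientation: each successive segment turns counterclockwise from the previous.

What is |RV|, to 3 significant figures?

17.2

F is at the origin; FK runs at 54.0° with length 26.7, so K = (15.7, 21.6). The perpendicularity gives KR at right angles to FK, so KR runs at 144°; with |KR| = 25.1, R = (-4.61, 36.4). ∠KRT = 93.7° gives RT at -130° from the x-axis; with |RT| = 18.0, T = (-16.1, 22.5). ∠RTA = 81.0° gives TA at -30.7° from the x-axis; with |TA| = 25.5, A = (5.82, 9.49). ∠TAZ = 35.3° gives AZ at 114° from the x-axis; with |AZ| = 29.3, Z = (-6.10, 36.3). ∠AZV = 77.9° gives ZV at -144° from the x-axis; with |ZV| = 15.9, V = (-18.9, 26.9). Then |RV| = |V − R| = 17.2.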